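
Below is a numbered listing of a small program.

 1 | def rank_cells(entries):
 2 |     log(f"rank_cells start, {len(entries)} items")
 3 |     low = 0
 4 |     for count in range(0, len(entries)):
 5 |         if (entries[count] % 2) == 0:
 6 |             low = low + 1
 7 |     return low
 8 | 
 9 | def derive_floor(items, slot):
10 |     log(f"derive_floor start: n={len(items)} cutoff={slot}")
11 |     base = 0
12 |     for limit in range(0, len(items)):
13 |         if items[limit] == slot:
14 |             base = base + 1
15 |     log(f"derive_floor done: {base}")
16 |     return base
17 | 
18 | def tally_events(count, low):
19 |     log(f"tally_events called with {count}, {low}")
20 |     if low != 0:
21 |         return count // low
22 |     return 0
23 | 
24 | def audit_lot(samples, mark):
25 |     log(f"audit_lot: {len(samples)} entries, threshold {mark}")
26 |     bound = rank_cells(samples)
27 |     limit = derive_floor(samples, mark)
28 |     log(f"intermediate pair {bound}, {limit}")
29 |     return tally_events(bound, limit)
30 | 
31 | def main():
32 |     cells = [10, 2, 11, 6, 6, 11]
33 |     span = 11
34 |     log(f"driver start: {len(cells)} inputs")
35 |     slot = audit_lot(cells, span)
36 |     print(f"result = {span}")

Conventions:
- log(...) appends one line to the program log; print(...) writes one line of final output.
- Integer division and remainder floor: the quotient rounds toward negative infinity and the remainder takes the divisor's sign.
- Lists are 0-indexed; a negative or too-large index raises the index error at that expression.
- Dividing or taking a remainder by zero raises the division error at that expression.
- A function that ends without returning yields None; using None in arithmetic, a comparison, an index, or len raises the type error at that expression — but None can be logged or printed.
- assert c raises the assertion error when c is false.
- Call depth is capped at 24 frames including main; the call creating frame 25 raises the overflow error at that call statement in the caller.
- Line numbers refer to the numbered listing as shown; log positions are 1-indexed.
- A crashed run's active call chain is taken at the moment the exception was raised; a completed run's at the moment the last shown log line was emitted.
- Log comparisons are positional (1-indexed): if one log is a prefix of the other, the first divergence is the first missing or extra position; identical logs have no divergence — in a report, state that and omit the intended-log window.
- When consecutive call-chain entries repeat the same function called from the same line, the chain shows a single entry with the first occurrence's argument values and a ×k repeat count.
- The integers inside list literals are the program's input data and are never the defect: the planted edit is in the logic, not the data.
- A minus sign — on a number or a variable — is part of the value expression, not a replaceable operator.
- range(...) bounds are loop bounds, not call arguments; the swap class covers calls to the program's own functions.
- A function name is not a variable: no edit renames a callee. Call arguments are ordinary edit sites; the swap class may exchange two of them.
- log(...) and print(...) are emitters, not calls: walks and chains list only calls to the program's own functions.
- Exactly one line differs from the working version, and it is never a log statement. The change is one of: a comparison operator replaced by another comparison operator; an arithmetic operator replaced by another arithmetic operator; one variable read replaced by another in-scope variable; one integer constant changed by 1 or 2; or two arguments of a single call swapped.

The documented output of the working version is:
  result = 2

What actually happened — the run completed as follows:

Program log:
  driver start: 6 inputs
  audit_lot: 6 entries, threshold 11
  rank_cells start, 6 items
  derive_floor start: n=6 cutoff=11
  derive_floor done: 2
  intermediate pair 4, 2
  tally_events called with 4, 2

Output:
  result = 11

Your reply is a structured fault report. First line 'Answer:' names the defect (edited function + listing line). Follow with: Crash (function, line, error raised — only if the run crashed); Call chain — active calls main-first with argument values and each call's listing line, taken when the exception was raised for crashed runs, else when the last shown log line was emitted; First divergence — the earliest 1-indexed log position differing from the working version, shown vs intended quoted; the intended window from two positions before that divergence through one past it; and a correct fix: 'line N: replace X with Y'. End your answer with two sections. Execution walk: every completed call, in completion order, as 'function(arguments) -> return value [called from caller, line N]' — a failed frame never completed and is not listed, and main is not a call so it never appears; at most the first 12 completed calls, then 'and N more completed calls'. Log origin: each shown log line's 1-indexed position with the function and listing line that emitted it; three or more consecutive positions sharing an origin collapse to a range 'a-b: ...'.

Answer: the defect is in main at line 36.
Core observation: Every logged value matches the working version; the printed result is what differs.
Call chain: main -> audit_lot([10, 2, 11, 6, 6, 11], 11) (called at line 35) -> tally_events(4, 2) (called at line 29).
First divergence: none; the two logs match at every position.
Execution walk:
  rank_cells([10, 2, 11, 6, 6, 11]) -> 4  [called from audit_lot, line 26]
  derive_floor([10, 2, 11, 6, 6, 11], 11) -> 2  [called from audit_lot, line 27]
  tally_events(4, 2) -> 2  [called from audit_lot, line 29]
  audit_lot([10, 2, 11, 6, 6, 11], 11) -> 2  [called from main, line 35]
Log origin:
  1: emitted by main (line 34)
  2: emitted by audit_lot (line 25)
  3: emitted by rank_cells (line 2)
  4: emitted by derive_floor (line 10)
  5: emitted by derive_floor (line 15)
  6: emitted by audit_lot (line 28)
  7: emitted by tally_events (line 19)
A correct fix: line 36: replace `span` with `slot`.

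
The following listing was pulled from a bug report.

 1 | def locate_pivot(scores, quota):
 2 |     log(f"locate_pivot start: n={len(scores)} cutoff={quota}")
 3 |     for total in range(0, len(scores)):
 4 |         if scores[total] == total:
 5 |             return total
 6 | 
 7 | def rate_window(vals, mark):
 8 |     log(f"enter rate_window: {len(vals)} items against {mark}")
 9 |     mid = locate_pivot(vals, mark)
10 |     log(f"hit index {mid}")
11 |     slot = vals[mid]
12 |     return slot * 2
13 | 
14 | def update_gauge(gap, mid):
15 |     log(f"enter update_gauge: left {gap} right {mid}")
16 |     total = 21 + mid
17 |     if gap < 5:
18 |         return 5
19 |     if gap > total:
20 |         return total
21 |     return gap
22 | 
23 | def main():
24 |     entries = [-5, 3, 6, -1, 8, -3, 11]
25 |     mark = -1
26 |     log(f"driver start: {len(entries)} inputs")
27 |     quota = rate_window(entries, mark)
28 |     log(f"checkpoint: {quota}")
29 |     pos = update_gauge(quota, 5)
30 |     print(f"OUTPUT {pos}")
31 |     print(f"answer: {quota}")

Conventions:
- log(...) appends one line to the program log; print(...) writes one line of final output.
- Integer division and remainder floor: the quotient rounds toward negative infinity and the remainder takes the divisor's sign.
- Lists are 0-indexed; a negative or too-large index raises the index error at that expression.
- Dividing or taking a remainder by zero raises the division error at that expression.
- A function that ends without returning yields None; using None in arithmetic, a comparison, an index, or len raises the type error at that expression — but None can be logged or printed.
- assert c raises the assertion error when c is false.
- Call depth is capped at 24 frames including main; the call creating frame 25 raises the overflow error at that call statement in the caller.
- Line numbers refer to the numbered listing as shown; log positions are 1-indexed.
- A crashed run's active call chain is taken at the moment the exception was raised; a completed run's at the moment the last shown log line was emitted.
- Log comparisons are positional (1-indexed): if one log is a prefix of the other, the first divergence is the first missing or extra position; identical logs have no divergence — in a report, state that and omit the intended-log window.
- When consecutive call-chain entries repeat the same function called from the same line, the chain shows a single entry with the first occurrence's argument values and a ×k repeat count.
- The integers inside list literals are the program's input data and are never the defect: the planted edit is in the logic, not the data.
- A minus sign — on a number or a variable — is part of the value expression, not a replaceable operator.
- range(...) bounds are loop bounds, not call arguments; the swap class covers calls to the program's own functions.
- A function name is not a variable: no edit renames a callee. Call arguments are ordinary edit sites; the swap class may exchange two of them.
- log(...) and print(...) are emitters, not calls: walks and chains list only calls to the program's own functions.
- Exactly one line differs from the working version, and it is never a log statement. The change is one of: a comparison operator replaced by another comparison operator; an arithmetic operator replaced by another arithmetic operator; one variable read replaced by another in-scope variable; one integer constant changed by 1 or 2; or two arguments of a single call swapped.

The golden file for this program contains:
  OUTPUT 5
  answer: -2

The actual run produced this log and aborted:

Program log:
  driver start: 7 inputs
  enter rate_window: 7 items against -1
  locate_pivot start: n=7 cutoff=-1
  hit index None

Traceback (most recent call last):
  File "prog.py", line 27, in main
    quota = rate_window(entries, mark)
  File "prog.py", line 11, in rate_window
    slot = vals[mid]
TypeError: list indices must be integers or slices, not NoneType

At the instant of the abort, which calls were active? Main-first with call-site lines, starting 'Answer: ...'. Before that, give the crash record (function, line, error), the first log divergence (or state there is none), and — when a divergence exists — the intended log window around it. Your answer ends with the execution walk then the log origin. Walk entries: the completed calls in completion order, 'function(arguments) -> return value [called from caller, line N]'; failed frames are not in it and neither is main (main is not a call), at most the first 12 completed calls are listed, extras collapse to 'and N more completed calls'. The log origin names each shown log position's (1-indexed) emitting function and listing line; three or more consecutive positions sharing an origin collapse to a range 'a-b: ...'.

Answer: main -> rate_window (called at line 27).
Core observation: Log line 4 is where behavior first shows: 'hit index None' appears instead of 'hit index 3'.
Crash: rate_window, line 11, TypeError.
First divergence: position 4; shown 'hit index None' vs intended 'hit index 3'.
Intended log window:
  2: enter rate_window: 7 items against -1
  3: locate_pivot start: n=7 cutoff=-1
  4: hit index 3
  5: checkpoint: -2
Execution walk:
  locate_pivot([-5, 3, 6, -1, 8, -3, 11], -1) -> None  [called from rate_window, line 9]
Log line origins:
  1: from main, line 26
  2: from rate_window, line 8
  3: from locate_pivot, line 2
  4: from rate_window, line 10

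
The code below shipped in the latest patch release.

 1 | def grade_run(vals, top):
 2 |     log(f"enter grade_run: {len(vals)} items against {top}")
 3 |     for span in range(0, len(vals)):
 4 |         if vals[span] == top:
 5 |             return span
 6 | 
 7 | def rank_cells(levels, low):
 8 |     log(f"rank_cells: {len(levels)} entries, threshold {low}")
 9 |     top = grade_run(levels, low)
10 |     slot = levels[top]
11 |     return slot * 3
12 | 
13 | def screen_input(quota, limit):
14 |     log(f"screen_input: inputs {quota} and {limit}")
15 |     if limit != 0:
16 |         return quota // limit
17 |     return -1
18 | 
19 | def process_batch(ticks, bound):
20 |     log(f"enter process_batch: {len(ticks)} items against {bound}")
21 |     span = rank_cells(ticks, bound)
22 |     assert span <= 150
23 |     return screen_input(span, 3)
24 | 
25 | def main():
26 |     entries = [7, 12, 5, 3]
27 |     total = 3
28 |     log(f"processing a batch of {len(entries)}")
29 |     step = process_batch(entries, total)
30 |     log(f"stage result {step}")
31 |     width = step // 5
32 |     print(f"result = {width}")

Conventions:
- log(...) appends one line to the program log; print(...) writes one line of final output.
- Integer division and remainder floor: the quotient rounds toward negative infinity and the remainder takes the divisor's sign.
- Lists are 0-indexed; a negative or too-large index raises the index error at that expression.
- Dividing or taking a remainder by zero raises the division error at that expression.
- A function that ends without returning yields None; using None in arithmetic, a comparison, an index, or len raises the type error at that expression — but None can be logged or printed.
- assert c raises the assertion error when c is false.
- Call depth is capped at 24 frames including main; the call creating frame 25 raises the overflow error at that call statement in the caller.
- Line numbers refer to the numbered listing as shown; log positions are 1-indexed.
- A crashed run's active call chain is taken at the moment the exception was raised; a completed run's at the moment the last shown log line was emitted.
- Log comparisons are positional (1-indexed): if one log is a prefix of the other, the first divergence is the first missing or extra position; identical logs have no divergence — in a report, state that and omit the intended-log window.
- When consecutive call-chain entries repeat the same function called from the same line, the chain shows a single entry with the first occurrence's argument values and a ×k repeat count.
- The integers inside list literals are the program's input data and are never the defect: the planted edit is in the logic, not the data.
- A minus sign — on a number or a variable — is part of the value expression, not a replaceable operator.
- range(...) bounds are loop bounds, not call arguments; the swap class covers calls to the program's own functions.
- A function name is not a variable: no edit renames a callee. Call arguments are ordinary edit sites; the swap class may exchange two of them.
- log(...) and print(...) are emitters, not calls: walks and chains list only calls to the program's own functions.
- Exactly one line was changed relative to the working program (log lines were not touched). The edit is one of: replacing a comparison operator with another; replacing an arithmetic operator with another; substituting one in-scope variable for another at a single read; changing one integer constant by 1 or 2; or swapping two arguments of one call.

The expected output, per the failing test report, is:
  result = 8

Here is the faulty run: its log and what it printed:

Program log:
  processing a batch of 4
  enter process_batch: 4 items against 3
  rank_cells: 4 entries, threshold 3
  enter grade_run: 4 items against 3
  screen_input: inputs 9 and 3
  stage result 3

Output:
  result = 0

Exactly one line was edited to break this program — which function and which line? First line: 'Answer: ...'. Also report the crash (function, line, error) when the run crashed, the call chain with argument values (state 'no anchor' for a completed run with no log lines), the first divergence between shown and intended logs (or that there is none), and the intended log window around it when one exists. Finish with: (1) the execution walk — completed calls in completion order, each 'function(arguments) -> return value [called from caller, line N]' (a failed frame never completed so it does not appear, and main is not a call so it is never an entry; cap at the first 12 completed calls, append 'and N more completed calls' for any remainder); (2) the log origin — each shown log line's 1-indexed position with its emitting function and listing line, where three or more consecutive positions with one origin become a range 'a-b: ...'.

Answer: the defect is in main at line 31.
Key observation: Every logged value matches the working version; the printed result is what differs.
Call chain: main.
First divergence: none; the two logs match at every position.
Execution walk:
  grade_run([7, 12, 5, 3], 3) -> 3  [called from rank_cells, line 9]
  rank_cells([7, 12, 5, 3], 3) -> 9  [called from process_batch, line 21]
  screen_input(9, 3) -> 3  [called from process_batch, line 23]
  process_batch([7, 12, 5, 3], 3) -> 3  [called from main, line 29]
Log line origins:
  1: logged in main at line 28
  2: logged in process_batch at line 20
  3: logged in rank_cells at line 8
  4: logged in grade_run at line 2
  5: logged in screen_input at line 14
  6: logged in main at line 30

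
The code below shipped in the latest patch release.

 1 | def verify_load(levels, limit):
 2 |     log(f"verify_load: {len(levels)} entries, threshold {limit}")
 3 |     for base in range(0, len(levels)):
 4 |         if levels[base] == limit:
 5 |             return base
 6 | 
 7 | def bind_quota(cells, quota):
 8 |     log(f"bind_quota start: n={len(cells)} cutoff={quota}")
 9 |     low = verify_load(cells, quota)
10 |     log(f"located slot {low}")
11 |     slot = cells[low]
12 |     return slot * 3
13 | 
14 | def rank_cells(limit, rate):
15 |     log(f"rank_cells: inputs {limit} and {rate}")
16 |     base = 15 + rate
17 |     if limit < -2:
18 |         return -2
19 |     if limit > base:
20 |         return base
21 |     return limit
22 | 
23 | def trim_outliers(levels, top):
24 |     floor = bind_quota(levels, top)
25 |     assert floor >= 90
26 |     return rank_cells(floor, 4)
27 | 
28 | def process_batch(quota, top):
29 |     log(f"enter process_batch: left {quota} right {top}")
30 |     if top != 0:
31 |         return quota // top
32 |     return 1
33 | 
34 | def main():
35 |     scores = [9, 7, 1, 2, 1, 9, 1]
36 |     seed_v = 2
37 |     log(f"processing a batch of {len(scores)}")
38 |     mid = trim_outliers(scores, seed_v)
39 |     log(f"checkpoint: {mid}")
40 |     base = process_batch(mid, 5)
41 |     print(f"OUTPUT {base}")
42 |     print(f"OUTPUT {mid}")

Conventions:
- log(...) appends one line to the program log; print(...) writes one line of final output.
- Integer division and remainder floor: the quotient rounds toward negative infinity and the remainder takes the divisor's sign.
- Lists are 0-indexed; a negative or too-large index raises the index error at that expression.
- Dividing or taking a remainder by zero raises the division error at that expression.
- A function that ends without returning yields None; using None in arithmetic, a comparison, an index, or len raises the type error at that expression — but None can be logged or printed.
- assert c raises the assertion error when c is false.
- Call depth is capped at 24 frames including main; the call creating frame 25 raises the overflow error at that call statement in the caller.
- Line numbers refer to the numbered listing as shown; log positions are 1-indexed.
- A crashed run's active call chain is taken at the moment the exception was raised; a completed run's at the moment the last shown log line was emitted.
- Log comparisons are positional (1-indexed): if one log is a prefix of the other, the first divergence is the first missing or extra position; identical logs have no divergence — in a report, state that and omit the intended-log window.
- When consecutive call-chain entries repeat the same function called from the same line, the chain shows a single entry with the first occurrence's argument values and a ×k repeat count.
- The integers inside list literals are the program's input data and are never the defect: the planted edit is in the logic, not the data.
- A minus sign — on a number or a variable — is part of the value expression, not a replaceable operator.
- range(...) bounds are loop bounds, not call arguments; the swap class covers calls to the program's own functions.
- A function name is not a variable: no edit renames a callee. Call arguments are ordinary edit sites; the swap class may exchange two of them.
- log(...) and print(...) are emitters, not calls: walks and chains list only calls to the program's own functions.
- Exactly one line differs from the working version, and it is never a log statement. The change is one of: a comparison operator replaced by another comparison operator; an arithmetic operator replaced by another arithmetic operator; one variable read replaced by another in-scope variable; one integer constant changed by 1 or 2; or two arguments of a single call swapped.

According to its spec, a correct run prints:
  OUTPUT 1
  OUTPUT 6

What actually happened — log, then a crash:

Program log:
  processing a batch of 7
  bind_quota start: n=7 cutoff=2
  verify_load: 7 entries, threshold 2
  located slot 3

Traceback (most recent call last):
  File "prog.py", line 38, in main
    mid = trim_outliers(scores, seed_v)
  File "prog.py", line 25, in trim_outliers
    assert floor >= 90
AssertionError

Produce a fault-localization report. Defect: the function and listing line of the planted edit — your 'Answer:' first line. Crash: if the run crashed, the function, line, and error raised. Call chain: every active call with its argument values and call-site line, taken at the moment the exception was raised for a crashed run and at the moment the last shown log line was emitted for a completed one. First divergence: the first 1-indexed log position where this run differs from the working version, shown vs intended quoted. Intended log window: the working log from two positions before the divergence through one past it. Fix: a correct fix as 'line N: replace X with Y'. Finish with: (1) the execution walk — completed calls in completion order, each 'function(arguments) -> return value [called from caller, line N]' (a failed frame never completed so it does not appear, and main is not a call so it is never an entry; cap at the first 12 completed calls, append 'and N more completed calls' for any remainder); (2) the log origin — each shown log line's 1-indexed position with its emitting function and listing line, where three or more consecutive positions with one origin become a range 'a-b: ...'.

Answer: the defect is in trim_outliers at line 25.
Core observation: The shown log is a 4-line prefix of the intended one, whose next entry is 'rank_cells: inputs 6 and 4'.
Crash: trim_outliers, line 25, AssertionError.
Call chain: main -> trim_outliers([9, 7, 1, 2, 1, 9, 1], 2) (called at line 38).
First divergence: position 5 (shown log ended at 4 lines; the working version continues: 'rank_cells: inputs 6 and 4').
Intended log window:
  3: verify_load: 7 entries, threshold 2
  4: located slot 3
  5: rank_cells: inputs 6 and 4
  6: checkpoint: 6
Execution walk:
  verify_load([9, 7, 1, 2, 1, 9, 1], 2) -> 3  [called from bind_quota, line 9]
  bind_quota([9, 7, 1, 2, 1, 9, 1], 2) -> 6  [called from trim_outliers, line 24]
Log line origins:
  1: logged in main at line 37
  2: logged in bind_quota at line 8
  3: logged in verify_load at line 2
  4: logged in bind_quota at line 10
A correct fix: line 25: replace `>=` with `<=`.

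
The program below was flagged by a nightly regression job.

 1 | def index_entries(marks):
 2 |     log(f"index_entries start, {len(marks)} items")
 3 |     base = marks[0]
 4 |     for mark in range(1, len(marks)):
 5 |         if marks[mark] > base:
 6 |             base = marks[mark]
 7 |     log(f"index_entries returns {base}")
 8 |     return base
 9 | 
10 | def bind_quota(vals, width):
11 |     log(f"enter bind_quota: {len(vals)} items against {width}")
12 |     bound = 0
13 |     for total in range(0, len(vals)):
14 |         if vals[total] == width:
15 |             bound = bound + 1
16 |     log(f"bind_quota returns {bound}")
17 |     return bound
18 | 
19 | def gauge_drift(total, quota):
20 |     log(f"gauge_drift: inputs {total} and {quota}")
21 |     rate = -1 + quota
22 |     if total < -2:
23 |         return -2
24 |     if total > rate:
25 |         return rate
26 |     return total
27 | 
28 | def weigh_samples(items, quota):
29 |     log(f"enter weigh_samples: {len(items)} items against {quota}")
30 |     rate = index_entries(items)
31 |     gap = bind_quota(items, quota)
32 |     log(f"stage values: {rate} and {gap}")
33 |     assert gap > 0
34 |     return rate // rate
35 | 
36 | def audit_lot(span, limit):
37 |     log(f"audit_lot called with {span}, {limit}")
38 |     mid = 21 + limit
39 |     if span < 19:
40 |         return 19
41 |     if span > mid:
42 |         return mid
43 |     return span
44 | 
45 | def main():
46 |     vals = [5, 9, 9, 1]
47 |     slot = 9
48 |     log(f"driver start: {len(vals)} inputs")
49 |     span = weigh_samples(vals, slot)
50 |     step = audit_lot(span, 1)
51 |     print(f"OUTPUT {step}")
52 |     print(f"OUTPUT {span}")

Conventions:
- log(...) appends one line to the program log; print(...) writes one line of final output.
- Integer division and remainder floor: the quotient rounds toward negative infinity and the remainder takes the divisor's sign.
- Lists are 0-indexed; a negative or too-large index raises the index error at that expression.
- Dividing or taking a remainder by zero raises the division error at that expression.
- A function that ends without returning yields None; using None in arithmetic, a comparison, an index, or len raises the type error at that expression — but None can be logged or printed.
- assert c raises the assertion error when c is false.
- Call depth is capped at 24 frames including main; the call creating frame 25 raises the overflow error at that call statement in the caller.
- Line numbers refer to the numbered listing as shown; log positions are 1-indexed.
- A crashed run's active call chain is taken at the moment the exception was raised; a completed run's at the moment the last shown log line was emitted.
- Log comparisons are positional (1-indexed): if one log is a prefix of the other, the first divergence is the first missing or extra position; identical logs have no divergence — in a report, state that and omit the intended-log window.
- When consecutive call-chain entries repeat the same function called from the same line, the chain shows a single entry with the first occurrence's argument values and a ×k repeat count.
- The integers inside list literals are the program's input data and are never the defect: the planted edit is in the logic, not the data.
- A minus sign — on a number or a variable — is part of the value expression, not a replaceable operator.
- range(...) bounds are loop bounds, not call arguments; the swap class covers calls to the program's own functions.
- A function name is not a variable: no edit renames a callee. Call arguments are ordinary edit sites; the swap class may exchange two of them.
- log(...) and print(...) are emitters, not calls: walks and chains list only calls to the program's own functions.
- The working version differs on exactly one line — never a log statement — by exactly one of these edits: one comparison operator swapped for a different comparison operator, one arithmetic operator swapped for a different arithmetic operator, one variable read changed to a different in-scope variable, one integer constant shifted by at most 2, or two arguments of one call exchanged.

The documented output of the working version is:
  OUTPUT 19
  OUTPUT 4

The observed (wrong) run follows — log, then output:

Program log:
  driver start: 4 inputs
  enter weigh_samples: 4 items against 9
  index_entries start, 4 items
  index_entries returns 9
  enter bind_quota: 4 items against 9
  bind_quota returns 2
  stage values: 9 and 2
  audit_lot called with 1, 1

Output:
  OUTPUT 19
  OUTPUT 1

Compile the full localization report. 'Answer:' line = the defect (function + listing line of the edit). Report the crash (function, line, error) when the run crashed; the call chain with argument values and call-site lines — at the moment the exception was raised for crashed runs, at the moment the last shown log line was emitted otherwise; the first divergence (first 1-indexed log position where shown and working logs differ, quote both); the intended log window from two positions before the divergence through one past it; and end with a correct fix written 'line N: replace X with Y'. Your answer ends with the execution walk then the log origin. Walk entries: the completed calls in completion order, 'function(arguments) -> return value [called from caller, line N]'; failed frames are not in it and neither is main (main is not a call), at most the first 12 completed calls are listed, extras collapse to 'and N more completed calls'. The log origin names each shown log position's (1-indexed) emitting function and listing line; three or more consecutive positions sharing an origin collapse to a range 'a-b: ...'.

Answer: the defect is in weigh_samples at line 34.
The tell: The earliest visible damage is log position 8 — 'audit_lot called with 1, 1' rather than the intended 'audit_lot called with 4, 1'.
Call chain: main -> audit_lot(1, 1) (called at line 50).
First divergence: at position 8 the run shows 'audit_lot called with 1, 1' where the working version logs 'audit_lot called with 4, 1'.
Intended log window:
  6: bind_quota returns 2
  7: stage values: 9 and 2
  8: audit_lot called with 4, 1
Execution walk:
  index_entries([5, 9, 9, 1]) -> 9  [called from weigh_samples, line 30]
  bind_quota([5, 9, 9, 1], 9) -> 2  [called from weigh_samples, line 31]
  weigh_samples([5, 9, 9, 1], 9) -> 1  [called from main, line 49]
  audit_lot(1, 1) -> 19  [called from main, line 50]
Log origins:
  1 — main, line 48
  2 — weigh_samples, line 29
  3 — index_entries, line 2
  4 — index_entries, line 7
  5 — bind_quota, line 11
  6 — bind_quota, line 16
  7 — weigh_samples, line 32
  8 — audit_lot, line 37
A correct fix: line 34: replace `rate // rate` with `rate // gap`.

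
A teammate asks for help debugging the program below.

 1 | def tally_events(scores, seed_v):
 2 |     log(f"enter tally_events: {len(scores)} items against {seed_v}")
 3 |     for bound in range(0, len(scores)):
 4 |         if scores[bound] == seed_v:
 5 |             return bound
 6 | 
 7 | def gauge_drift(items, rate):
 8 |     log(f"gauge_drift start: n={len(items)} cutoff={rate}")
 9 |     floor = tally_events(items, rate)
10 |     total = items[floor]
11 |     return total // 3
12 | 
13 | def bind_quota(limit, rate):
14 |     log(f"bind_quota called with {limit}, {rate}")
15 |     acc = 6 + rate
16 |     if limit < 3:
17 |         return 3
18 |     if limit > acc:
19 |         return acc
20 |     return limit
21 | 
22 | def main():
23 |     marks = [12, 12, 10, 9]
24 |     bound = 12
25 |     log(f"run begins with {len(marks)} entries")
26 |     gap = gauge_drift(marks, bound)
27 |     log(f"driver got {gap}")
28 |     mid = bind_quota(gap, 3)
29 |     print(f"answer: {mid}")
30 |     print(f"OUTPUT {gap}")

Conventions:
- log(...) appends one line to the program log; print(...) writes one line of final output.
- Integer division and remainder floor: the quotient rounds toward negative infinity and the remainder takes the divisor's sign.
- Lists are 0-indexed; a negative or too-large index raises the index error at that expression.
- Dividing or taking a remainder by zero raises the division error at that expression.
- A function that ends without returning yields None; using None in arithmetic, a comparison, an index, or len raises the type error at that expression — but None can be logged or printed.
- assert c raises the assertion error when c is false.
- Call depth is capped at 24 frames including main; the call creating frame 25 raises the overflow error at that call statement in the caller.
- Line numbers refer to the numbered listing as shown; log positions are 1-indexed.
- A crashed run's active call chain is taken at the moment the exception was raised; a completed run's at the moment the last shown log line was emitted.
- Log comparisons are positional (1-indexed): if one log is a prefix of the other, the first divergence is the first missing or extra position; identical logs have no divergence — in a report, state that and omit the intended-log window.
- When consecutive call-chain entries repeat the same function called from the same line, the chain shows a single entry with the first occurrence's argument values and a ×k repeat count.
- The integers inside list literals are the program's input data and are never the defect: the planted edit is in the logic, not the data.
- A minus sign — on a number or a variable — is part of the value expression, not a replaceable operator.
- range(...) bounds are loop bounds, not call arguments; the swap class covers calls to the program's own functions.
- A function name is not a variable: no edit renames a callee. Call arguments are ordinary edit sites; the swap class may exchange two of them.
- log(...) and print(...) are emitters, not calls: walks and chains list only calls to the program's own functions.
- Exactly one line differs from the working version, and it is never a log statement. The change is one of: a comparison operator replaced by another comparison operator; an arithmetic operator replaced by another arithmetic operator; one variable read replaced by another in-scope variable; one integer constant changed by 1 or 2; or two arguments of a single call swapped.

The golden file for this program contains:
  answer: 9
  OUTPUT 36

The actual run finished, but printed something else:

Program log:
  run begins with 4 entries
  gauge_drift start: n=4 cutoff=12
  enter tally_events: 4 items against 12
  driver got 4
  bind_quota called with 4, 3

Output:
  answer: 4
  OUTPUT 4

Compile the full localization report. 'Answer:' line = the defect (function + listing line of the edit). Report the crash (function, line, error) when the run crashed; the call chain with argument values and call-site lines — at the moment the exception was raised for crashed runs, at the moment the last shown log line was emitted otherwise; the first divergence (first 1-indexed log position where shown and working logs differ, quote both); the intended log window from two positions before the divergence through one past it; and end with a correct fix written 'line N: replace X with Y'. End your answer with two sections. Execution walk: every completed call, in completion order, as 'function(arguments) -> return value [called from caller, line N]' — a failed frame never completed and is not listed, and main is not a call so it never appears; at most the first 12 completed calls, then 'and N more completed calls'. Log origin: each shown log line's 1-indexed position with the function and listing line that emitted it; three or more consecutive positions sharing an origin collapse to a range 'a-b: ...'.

Answer: the defect is in gauge_drift at line 11.
Core observation: At log position 4 the runs split — shown 'driver got 4', but the working version logs 'driver got 36'.
Call chain: main -> bind_quota(4, 3) (called at line 28).
First divergence: position 4; shown 'driver got 4' vs intended 'driver got 36'.
Intended log window:
  2: gauge_drift start: n=4 cutoff=12
  3: enter tally_events: 4 items against 12
  4: driver got 36
  5: bind_quota called with 36, 3
Execution walk:
  tally_events([12, 12, 10, 9], 12) -> 0  [called from gauge_drift, line 9]
  gauge_drift([12, 12, 10, 9], 12) -> 4  [called from main, line 26]
  bind_quota(4, 3) -> 4  [called from main, line 28]
Log origins:
  1: from main, line 25
  2: from gauge_drift, line 8
  3: from tally_events, line 2
  4: from main, line 27
  5: from bind_quota, line 14
A correct fix: line 11: replace `//` with `*`.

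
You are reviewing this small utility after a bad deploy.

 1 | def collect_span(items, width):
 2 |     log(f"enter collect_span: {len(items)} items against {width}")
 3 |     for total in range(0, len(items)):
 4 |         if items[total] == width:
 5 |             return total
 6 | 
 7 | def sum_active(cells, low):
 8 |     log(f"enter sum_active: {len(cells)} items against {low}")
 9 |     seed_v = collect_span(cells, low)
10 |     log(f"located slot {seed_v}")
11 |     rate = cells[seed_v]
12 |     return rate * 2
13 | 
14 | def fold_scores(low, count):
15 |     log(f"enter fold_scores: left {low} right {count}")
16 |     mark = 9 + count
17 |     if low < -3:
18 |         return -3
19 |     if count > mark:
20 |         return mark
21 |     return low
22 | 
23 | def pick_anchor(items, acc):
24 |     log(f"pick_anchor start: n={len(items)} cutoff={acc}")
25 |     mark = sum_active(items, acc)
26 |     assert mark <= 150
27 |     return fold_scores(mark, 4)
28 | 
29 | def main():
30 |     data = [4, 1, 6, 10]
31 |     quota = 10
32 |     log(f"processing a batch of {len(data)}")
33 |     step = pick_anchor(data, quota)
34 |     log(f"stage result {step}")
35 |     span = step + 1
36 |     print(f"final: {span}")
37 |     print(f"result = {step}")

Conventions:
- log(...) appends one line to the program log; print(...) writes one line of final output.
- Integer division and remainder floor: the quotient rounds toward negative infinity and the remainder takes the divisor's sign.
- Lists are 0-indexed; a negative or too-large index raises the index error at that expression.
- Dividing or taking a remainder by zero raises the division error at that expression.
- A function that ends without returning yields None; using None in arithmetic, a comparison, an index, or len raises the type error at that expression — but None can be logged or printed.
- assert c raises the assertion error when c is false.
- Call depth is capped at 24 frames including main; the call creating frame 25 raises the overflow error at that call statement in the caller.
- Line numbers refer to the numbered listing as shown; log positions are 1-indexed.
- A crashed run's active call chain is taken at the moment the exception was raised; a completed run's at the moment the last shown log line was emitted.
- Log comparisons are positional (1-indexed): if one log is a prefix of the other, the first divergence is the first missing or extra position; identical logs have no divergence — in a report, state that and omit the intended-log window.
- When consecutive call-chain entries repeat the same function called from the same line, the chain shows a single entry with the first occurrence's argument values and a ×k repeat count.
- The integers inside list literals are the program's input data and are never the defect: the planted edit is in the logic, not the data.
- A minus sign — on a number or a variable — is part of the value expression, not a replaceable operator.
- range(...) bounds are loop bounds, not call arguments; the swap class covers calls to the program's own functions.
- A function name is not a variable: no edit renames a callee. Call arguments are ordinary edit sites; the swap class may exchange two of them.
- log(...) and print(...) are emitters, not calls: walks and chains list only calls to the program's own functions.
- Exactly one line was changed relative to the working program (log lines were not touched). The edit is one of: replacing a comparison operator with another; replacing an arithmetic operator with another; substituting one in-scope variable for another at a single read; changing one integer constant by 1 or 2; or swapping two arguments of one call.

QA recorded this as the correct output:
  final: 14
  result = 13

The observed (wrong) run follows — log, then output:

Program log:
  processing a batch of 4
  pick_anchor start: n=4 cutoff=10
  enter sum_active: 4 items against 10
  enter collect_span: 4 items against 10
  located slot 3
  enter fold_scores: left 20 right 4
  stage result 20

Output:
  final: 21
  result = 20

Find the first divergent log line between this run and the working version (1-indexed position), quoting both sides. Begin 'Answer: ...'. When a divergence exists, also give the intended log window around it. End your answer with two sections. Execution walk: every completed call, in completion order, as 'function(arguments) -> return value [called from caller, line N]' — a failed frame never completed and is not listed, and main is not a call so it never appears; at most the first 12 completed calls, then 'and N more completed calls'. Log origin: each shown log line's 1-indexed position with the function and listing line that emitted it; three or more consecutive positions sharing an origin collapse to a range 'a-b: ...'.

Answer: position 7; shown 'stage result 20' vs intended 'stage result 13'.
Intended log window:
  5: located slot 3
  6: enter fold_scores: left 20 right 4
  7: stage result 13
Execution walk:
  collect_span([4, 1, 6, 10], 10) -> 3  [called from sum_active, line 9]
  sum_active([4, 1, 6, 10], 10) -> 20  [called from pick_anchor, line 25]
  fold_scores(20, 4) -> 20  [called from pick_anchor, line 27]
  pick_anchor([4, 1, 6, 10], 10) -> 20  [called from main, line 33]
Log origins:
  1: logged in main at line 32
  2: logged in pick_anchor at line 24
  3: logged in sum_active at line 8
  4: logged in collect_span at line 2
  5: logged in sum_active at line 10
  6: logged in fold_scores at line 15
  7: logged in main at line 34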